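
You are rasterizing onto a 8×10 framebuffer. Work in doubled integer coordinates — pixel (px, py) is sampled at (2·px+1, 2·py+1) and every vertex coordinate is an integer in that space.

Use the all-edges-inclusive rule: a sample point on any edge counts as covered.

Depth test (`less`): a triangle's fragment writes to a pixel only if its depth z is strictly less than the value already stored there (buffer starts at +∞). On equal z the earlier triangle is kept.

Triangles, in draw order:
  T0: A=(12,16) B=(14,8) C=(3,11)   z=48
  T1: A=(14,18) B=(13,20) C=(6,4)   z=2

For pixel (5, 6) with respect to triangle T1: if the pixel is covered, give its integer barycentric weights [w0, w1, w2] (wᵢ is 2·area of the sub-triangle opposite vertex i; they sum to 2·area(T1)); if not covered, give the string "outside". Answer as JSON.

T0:
  2·area = 82  (B↔C swapped to make it positive)
  edge (12, 16)→(3, 11): d=(-9,-5) inclusive
  edge (3, 11)→(14, 8): d=(11,-3) inclusive
  edge (14, 8)→(12, 16): d=(-2,8) inclusive
    (5,4)@(11, 9): e=[58,2,22] → X
    (6,4)@(13, 9): e=[68,8,6] → X
    (7,4)@(15, 9): e=[78,14,-10] → .
    (1,5)@(3, 11): e=[0,0,82] → X  [on edge]
    (2,5)@(5, 11): e=[10,6,66] → X
    (3,5)@(7, 11): e=[20,12,50] → X
    (4,5)@(9, 11): e=[30,18,34] → X
    (7,5)@(15, 11): e=[60,36,-14] → .
    (1,6)@(3, 13): e=[-18,22,78] → .
    (2,6)@(5, 13): e=[-8,28,62] → .
    (3,6)@(7, 13): e=[2,34,46] → X
    (6,6)@(13, 13): e=[32,52,-2] → .
  covered (12 px):
    . . . . . . . .
    . . . . . . . .
    . . . . . . . .
    . . . . . . . .
    . . . . . X X .
    . X X X X X X .
    . . . X X X . .
    . . . . . X . .
    . . . . . . . .
    . . . . . . . .
T1:
  2·area = 30
  edge (14, 18)→(13, 20): d=(-1,2) inclusive
  edge (13, 20)→(6, 4): d=(-7,-16) inclusive
  edge (6, 4)→(14, 18): d=(8,14) inclusive
    (5,6)@(11, 13): e=[11,17,2] → X
    (6,6)@(13, 13): e=[7,49,-26] → .
    (5,7)@(11, 15): e=[9,3,18] → X
    (6,7)@(13, 15): e=[5,35,-10] → .
    (5,8)@(11, 17): e=[7,-11,34] → .
    (6,8)@(13, 17): e=[3,21,6] → X
    (7,8)@(15, 17): e=[-1,53,-22] → .
    (6,9)@(13, 19): e=[1,7,22] → X
    (7,9)@(15, 19): e=[-3,39,-6] → .
  covered (4 px):
    . . . . . . . .
    . . . . . . . .
    . . . . . . . .
    . . . . . . . .
    . . . . . . . .
    . . . . . . . .
    . . . . . X . .
    . . . . . X . .
    . . . . . . X .
    . . . . . . X .

Answer: [17,2,11]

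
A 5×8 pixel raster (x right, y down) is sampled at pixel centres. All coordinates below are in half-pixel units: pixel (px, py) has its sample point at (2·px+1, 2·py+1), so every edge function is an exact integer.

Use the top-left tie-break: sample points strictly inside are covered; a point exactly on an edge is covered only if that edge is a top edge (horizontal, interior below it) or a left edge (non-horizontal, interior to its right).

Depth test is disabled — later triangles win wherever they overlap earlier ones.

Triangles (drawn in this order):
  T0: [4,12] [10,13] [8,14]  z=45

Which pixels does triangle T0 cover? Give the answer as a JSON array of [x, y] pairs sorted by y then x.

T0:
  2·area = 8
  edge (4, 12)→(10, 13): d=(6,1) right/bottom  bias=-1
  edge (10, 13)→(8, 14): d=(-2,1) right/bottom  bias=-1
  edge (8, 14)→(4, 12): d=(-4,-2) top-left  bias=+0
    (3,6)@(7, 13): e=[3,3,2] → █
    (4,6)@(9, 13): e=[1,1,6] → █
    (3,7)@(7, 15): e=[15,-1,-6] → ·
    (4,7)@(9, 15): e=[13,-3,-2] → ·
  covered (2 px):
    · · · · ·
    · · · · ·
    · · · · ·
    · · · · ·
    · · · · ·
    · · · · ·
    · · · █ █
    · · · · ·

Final: [[3,6],[4,6]]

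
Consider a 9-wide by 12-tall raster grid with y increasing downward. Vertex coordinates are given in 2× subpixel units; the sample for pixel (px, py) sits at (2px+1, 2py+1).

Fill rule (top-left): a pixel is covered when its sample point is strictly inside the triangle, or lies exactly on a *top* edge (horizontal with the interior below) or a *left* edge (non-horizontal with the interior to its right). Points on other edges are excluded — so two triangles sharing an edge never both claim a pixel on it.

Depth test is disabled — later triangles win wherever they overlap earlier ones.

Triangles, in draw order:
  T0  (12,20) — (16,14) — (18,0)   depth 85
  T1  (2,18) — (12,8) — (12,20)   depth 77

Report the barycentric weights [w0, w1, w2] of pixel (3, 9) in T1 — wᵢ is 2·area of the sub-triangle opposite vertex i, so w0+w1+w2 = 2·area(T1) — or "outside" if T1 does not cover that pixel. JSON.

T0:
  2·area = 44  (B↔C swapped to make it positive)
  edge (12, 20)→(18, 0): d=(6,-20) top-left  bias=+0
  edge (18, 0)→(16, 14): d=(-2,14) right/bottom  bias=-1
  edge (16, 14)→(12, 20): d=(-4,6) right/bottom  bias=-1
    (8,2)@(17, 5): e=[10,4,30] → #
    (8,3)@(17, 7): e=[22,0,22] → ·  [on edge]
    (7,5)@(15, 11): e=[6,20,18] → #
    (8,5)@(17, 11): e=[46,-8,6] → ·
    (7,6)@(15, 13): e=[18,16,10] → #
    (8,6)@(17, 13): e=[58,-12,-2] → ·
    (7,7)@(15, 15): e=[30,12,2] → #
    (8,7)@(17, 15): e=[70,-16,-10] → ·
    (6,8)@(13, 17): e=[2,36,6] → #
    (7,8)@(15, 17): e=[42,8,-6] → ·
    (6,9)@(13, 19): e=[14,32,-2] → ·
    (7,10)@(15, 21): e=[66,0,-22] → ·  [on edge]
  covered (5 px):
    · · · · · · · · ·
    · · · · · · · · ·
    · · · · · · · · #
    · · · · · · · · ·
    · · · · · · · · ·
    · · · · · · · # ·
    · · · · · · · # ·
    · · · · · · · # ·
    · · · · · · # · ·
    · · · · · · · · ·
    · · · · · · · · ·
    · · · · · · · · ·
T1:
  2·area = 120
  edge (2, 18)→(12, 8): d=(10,-10) top-left  bias=+0
  edge (12, 8)→(12, 20): d=(0,12) right/bottom  bias=-1
  edge (12, 20)→(2, 18): d=(-10,-2) top-left  bias=+0
    (8,1)@(17, 3): e=[0,-60,180] → ·  [on edge]
    (7,2)@(15, 5): e=[0,-36,156] → ·  [on edge]
    (6,3)@(13, 7): e=[0,-12,132] → ·  [on edge]
    (5,4)@(11, 9): e=[0,12,108] → #  [on edge]
    (6,4)@(13, 9): e=[20,-12,112] → ·
    (4,5)@(9, 11): e=[0,36,84] → #  [on edge]
    (6,5)@(13, 11): e=[40,-12,92] → ·
    (3,6)@(7, 13): e=[0,60,60] → #  [on edge]
    (6,6)@(13, 13): e=[60,-12,72] → ·
    (2,7)@(5, 15): e=[0,84,36] → #  [on edge]
    (6,7)@(13, 15): e=[80,-12,52] → ·
    (1,8)@(3, 17): e=[0,108,12] → #  [on edge]
    (0,9)@(1, 19): e=[0,132,-12] → ·  [on edge]
    (3,9)@(7, 19): e=[60,60,0] → #  [on edge]
    (8,10)@(17, 21): e=[180,-60,0] → ·  [on edge]
  covered (18 px):
    · · · · · · · · ·
    · · · · · · · · ·
    · · · · · · · · ·
    · · · · · · · · ·
    · · · · · # · · ·
    · · · · # # · · ·
    · · · # # # · · ·
    · · # # # # · · ·
    · # # # # # · · ·
    · · · # # # · · ·
    · · · · · · · · ·
    · · · · · · · · ·

Answer: [60,0,60]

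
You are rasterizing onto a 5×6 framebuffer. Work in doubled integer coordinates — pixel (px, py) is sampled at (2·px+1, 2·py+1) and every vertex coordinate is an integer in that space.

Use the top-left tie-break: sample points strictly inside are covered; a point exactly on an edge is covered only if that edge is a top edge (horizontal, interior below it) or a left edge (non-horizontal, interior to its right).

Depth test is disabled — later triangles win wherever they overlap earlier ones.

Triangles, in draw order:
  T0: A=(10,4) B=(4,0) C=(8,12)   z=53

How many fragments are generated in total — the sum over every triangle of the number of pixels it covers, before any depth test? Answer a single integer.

T0:
  2·area = 56  (B↔C swapped to make it positive)
  edge (10, 4)→(8, 12): d=(-2,8) right/bottom  bias=-1
  edge (8, 12)→(4, 0): d=(-4,-12) top-left  bias=+0
  edge (4, 0)→(10, 4): d=(6,4) right/bottom  bias=-1
    (2,0)@(5, 1): e=[46,8,2] → X
    (3,0)@(7, 1): e=[30,32,-6] → .
    (2,1)@(5, 3): e=[42,0,14] → X  [on edge]
    (3,1)@(7, 3): e=[26,24,6] → X
    (4,1)@(9, 3): e=[10,48,-2] → .
    (2,2)@(5, 5): e=[38,-8,26] → .
    (3,2)@(7, 5): e=[22,16,18] → X
    (4,2)@(9, 5): e=[6,40,10] → X
    (3,3)@(7, 7): e=[18,8,30] → X
    (3,4)@(7, 9): e=[14,0,42] → X  [on edge]
    (4,4)@(9, 9): e=[-2,24,34] → .
    (3,5)@(7, 11): e=[10,-8,54] → .
  covered (8 px):
    . . X . .
    . . X X .
    . . . X X
    . . . X X
    . . . X .
    . . . . .

Answer: 8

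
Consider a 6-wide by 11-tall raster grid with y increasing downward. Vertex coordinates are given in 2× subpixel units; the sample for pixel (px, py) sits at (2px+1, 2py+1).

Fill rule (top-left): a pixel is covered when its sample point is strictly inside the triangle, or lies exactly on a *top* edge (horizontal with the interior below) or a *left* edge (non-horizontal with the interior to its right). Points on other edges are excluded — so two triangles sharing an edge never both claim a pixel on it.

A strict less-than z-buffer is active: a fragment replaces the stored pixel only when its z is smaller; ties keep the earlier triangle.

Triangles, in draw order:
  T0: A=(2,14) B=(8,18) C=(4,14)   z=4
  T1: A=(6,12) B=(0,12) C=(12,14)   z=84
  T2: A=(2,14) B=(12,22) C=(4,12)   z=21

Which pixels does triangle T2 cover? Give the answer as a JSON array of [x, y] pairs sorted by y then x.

T0:
  2·area = 8  (B↔C swapped to make it positive)
  edge (2, 14)→(4, 14): d=(2,0) top-left  bias=+0
  edge (4, 14)→(8, 18): d=(4,4) right/bottom  bias=-1
  edge (8, 18)→(2, 14): d=(-6,-4) top-left  bias=+0
    (0,5)@(1, 11): e=[-6,0,14] → ·  [on edge]
    (1,6)@(3, 13): e=[-2,0,10] → ·  [on edge]
    (2,7)@(5, 15): e=[2,0,6] → ·  [on edge]
    (3,8)@(7, 17): e=[6,0,2] → ·  [on edge]
    (4,9)@(9, 19): e=[10,0,-2] → ·  [on edge]
    (5,10)@(11, 21): e=[14,0,-6] → ·  [on edge]
  covered (0 px):
    · · · · · ·
    · · · · · ·
    · · · · · ·
    · · · · · ·
    · · · · · ·
    · · · · · ·
    · · · · · ·
    · · · · · ·
    · · · · · ·
    · · · · · ·
    · · · · · ·
T1:
  2·area = 12  (B↔C swapped to make it positive)
  edge (6, 12)→(12, 14): d=(6,2) right/bottom  bias=-1
  edge (12, 14)→(0, 12): d=(-12,-2) top-left  bias=+0
  edge (0, 12)→(6, 12): d=(6,0) top-left  bias=+0
    (1,5)@(3, 11): e=[0,18,-6] → ·  [on edge]
    (3,6)@(7, 13): e=[4,2,6] → #
    (4,6)@(9, 13): e=[0,6,6] → ·  [on edge]
    (3,7)@(7, 15): e=[16,-22,18] → ·
  covered (1 px):
    · · · · · ·
    · · · · · ·
    · · · · · ·
    · · · · · ·
    · · · · · ·
    · · · · · ·
    · · · # · ·
    · · · · · ·
    · · · · · ·
    · · · · · ·
    · · · · · ·
T2:
  2·area = 36  (B↔C swapped to make it positive)
  edge (2, 14)→(4, 12): d=(2,-2) top-left  bias=+0
  edge (4, 12)→(12, 22): d=(8,10) right/bottom  bias=-1
  edge (12, 22)→(2, 14): d=(-10,-8) top-left  bias=+0
    (5,2)@(11, 5): e=[0,-126,162] → ·  [on edge]
    (4,3)@(9, 7): e=[0,-90,126] → ·  [on edge]
    (3,4)@(7, 9): e=[0,-54,90] → ·  [on edge]
    (2,5)@(5, 11): e=[0,-18,54] → ·  [on edge]
    (1,6)@(3, 13): e=[0,18,18] → #  [on edge]
    (2,6)@(5, 13): e=[4,-2,34] → ·
    (0,7)@(1, 15): e=[0,54,-18] → ·  [on edge]
    (1,7)@(3, 15): e=[4,34,-2] → ·
    (2,7)@(5, 15): e=[8,14,14] → #
    (3,7)@(7, 15): e=[12,-6,30] → ·
    (2,8)@(5, 17): e=[12,30,-6] → ·
    (3,8)@(7, 17): e=[16,10,10] → #
  covered (5 px):
    · · · · · ·
    · · · · · ·
    · · · · · ·
    · · · · · ·
    · · · · · ·
    · · · · · ·
    · # · · · ·
    · · # · · ·
    · · · # · ·
    · · · · # ·
    · · · · · #

Result: [[1,6],[2,7],[3,8],[4,9],[5,10]]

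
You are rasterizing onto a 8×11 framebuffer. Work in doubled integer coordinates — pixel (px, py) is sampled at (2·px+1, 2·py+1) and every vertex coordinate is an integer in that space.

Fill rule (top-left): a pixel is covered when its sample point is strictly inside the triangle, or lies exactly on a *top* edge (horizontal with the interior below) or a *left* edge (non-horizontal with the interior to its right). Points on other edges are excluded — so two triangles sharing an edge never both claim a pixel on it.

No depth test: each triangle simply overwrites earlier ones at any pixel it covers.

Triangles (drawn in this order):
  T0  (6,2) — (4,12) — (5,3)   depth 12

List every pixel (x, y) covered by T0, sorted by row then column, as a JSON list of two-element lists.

T0:
  2·area = 8
  edge (6, 2)→(4, 12): d=(-2,10) right/bottom  bias=-1
  edge (4, 12)→(5, 3): d=(1,-9) top-left  bias=+0
  edge (5, 3)→(6, 2): d=(1,-1) top-left  bias=+0
    (3,0)@(7, 1): e=[-8,16,0] → .  [on edge]
    (2,1)@(5, 3): e=[8,0,0] → X  [on edge]
    (3,1)@(7, 3): e=[-12,18,2] → .
    (1,2)@(3, 5): e=[24,-16,0] → .  [on edge]
    (2,2)@(5, 5): e=[4,2,2] → X
    (3,2)@(7, 5): e=[-16,20,4] → .
    (0,3)@(1, 7): e=[40,-32,0] → .  [on edge]
    (2,3)@(5, 7): e=[0,4,4] → .  [on edge]
    (1,8)@(3, 17): e=[0,-4,12] → .  [on edge]
    (1,10)@(3, 21): e=[-8,0,16] → .  [on edge]
  covered (2 px):
    . . . . . . . .
    . . X . . . . .
    . . X . . . . .
    . . . . . . . .
    . . . . . . . .
    . . . . . . . .
    . . . . . . . .
    . . . . . . . .
    . . . . . . . .
    . . . . . . . .
    . . . . . . . .

Answer: [[2,1],[2,2]]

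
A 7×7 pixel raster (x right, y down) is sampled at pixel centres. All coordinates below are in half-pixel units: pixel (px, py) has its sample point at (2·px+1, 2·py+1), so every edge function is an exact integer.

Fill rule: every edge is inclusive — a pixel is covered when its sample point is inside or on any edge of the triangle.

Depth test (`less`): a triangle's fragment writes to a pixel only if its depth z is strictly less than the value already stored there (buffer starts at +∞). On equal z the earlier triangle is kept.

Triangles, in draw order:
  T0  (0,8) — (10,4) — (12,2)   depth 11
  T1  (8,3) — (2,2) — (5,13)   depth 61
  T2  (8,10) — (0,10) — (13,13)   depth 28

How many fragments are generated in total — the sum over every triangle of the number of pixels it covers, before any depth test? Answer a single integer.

T0:
  2·area = 12  (B↔C swapped to make it positive)
  edge (0, 8)→(12, 2): d=(12,-6) inclusive
  edge (12, 2)→(10, 4): d=(-2,2) inclusive
  edge (10, 4)→(0, 8): d=(-10,4) inclusive
    (6,0)@(13, 1): e=[-6,0,18] → ·  [on edge]
    (5,1)@(11, 3): e=[6,0,6] → █  [on edge]
    (6,1)@(13, 3): e=[18,-4,-2] → ·
    (3,2)@(7, 5): e=[6,4,2] → █
    (4,2)@(9, 5): e=[18,0,-6] → ·  [on edge]
    (5,2)@(11, 5): e=[30,-4,-14] → ·
    (3,3)@(7, 7): e=[30,0,-18] → ·  [on edge]
    (2,4)@(5, 9): e=[42,0,-30] → ·  [on edge]
    (1,5)@(3, 11): e=[54,0,-42] → ·  [on edge]
    (0,6)@(1, 13): e=[66,0,-54] → ·  [on edge]
  covered (2 px):
    · · · · · · ·
    · · · · · █ ·
    · · · █ · · ·
    · · · · · · ·
    · · · · · · ·
    · · · · · · ·
    · · · · · · ·
T1:
  2·area = 63  (B↔C swapped to make it positive)
  edge (8, 3)→(5, 13): d=(-3,10) inclusive
  edge (5, 13)→(2, 2): d=(-3,-11) inclusive
  edge (2, 2)→(8, 3): d=(6,1) inclusive
    (1,1)@(3, 3): e=[50,8,5] → █
    (2,1)@(5, 3): e=[30,30,3] → █
    (3,1)@(7, 3): e=[10,52,1] → █
    (4,1)@(9, 3): e=[-10,74,-1] → ·
    (1,2)@(3, 5): e=[44,2,17] → █
    (4,2)@(9, 5): e=[-16,68,11] → ·
    (1,3)@(3, 7): e=[38,-4,29] → ·
    (2,3)@(5, 7): e=[18,18,27] → █
    (3,3)@(7, 7): e=[-2,40,25] → ·
    (2,4)@(5, 9): e=[12,12,39] → █
    (3,4)@(7, 9): e=[-8,34,37] → ·
    (2,5)@(5, 11): e=[6,6,51] → █
    (2,6)@(5, 13): e=[0,0,63] → █  [on edge]
  covered (10 px):
    · · · · · · ·
    · █ █ █ · · ·
    · █ █ █ · · ·
    · · █ · · · ·
    · · █ · · · ·
    · · █ · · · ·
    · · █ · · · ·
T2:
  2·area = 24  (B↔C swapped to make it positive)
  edge (8, 10)→(13, 13): d=(5,3) inclusive
  edge (13, 13)→(0, 10): d=(-13,-3) inclusive
  edge (0, 10)→(8, 10): d=(8,0) inclusive
    (1,3)@(3, 7): e=[0,48,-24] → ·  [on edge]
    (2,5)@(5, 11): e=[14,2,8] → █
    (3,5)@(7, 11): e=[8,8,8] → █
    (4,5)@(9, 11): e=[2,14,8] → █
    (5,5)@(11, 11): e=[-4,20,8] → ·
    (2,6)@(5, 13): e=[24,-24,24] → ·
    (3,6)@(7, 13): e=[18,-18,24] → ·
    (4,6)@(9, 13): e=[12,-12,24] → ·
    (6,6)@(13, 13): e=[0,0,24] → █  [on edge]
  covered (4 px):
    · · · · · · ·
    · · · · · · ·
    · · · · · · ·
    · · · · · · ·
    · · · · · · ·
    · · █ █ █ · ·
    · · · · · · █

Answer: 16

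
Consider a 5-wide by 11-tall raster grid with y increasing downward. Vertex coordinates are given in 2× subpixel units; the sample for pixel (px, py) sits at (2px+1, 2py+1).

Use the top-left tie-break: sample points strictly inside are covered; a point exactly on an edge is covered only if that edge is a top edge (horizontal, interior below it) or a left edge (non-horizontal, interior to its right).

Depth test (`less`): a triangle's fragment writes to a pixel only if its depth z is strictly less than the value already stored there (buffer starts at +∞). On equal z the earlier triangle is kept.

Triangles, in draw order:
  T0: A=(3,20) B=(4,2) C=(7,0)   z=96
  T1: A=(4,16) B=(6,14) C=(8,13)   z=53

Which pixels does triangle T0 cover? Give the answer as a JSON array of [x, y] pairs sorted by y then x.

T0:
  2·area = 52
  edge (3, 20)→(4, 2): d=(1,-18) top-left  bias=+0
  edge (4, 2)→(7, 0): d=(3,-2) top-left  bias=+0
  edge (7, 0)→(3, 20): d=(-4,20) right/bottom  bias=-1
    (2,1)@(5, 3): e=[19,5,28] → X
    (3,1)@(7, 3): e=[55,9,-12] → .
    (2,2)@(5, 5): e=[21,11,20] → X
    (3,2)@(7, 5): e=[57,15,-20] → .
    (2,3)@(5, 7): e=[23,17,12] → X
    (3,3)@(7, 7): e=[59,21,-28] → .
    (2,4)@(5, 9): e=[25,23,4] → X
    (3,4)@(7, 9): e=[61,27,-36] → .
    (2,5)@(5, 11): e=[27,29,-4] → .
  covered (4 px):
    . . . . .
    . . X . .
    . . X . .
    . . X . .
    . . X . .
    . . . . .
    . . . . .
    . . . . .
    . . . . .
    . . . . .
    . . . . .
T1:
  2·area = 2
  edge (4, 16)→(6, 14): d=(2,-2) top-left  bias=+0
  edge (6, 14)→(8, 13): d=(2,-1) top-left  bias=+0
  edge (8, 13)→(4, 16): d=(-4,3) right/bottom  bias=-1
    (4,5)@(9, 11): e=[0,-3,5] → .  [on edge]
    (3,6)@(7, 13): e=[0,-1,3] → .  [on edge]
    (2,7)@(5, 15): e=[0,1,1] → X  [on edge]
    (3,7)@(7, 15): e=[4,3,-5] → .
    (1,8)@(3, 17): e=[0,3,-1] → .  [on edge]
    (2,8)@(5, 17): e=[4,5,-7] → .
    (0,9)@(1, 19): e=[0,5,-3] → .  [on edge]
  covered (1 px):
    . . . . .
    . . . . .
    . . . . .
    . . . . .
    . . . . .
    . . . . .
    . . . . .
    . . X . .
    . . . . .
    . . . . .
    . . . . .

Final: [[2,1],[2,2],[2,3],[2,4]]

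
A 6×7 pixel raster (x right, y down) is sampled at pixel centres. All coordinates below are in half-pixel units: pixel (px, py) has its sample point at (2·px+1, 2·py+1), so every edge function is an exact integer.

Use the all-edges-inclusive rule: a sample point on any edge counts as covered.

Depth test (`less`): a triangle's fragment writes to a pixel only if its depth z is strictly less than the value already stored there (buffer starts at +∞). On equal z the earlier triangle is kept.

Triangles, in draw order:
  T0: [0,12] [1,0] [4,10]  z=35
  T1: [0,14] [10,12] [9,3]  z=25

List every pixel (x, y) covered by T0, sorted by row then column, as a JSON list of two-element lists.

T0:
  2·area = 46
  edge (0, 12)→(1, 0): d=(1,-12) inclusive
  edge (1, 0)→(4, 10): d=(3,10) inclusive
  edge (4, 10)→(0, 12): d=(-4,2) inclusive
    (0,0)@(1, 1): e=[1,3,42] → █
    (1,0)@(3, 1): e=[25,-17,38] → ·
    (0,1)@(1, 3): e=[3,9,34] → █
    (1,1)@(3, 3): e=[27,-11,30] → ·
    (0,2)@(1, 5): e=[5,15,26] → █
    (1,2)@(3, 5): e=[29,-5,22] → ·
    (0,3)@(1, 7): e=[7,21,18] → █
    (1,3)@(3, 7): e=[31,1,14] → █
    (2,3)@(5, 7): e=[55,-19,10] → ·
    (0,4)@(1, 9): e=[9,27,10] → █
    (2,4)@(5, 9): e=[57,-13,2] → ·
    (0,5)@(1, 11): e=[11,33,2] → █
  covered (8 px):
    █ · · · · ·
    █ · · · · ·
    █ · · · · ·
    █ █ · · · ·
    █ █ · · · ·
    █ · · · · ·
    · · · · · ·
T1:
  2·area = 92  (B↔C swapped to make it positive)
  edge (0, 14)→(9, 3): d=(9,-11) inclusive
  edge (9, 3)→(10, 12): d=(1,9) inclusive
  edge (10, 12)→(0, 14): d=(-10,2) inclusive
    (4,1)@(9, 3): e=[0,0,92] → █  [on edge]
    (5,1)@(11, 3): e=[22,-18,88] → ·
    (4,2)@(9, 5): e=[18,2,72] → █
    (5,2)@(11, 5): e=[40,-16,68] → ·
    (3,3)@(7, 7): e=[14,22,56] → █
    (5,3)@(11, 7): e=[58,-14,48] → ·
    (2,4)@(5, 9): e=[10,42,40] → █
    (5,4)@(11, 9): e=[76,-12,28] → ·
    (1,5)@(3, 11): e=[6,62,24] → █
    (5,5)@(11, 11): e=[94,-10,8] → ·
    (0,6)@(1, 13): e=[2,82,8] → █
    (2,6)@(5, 13): e=[46,46,0] → █  [on edge]
  covered (14 px):
    · · · · · ·
    · · · · █ ·
    · · · · █ ·
    · · · █ █ ·
    · · █ █ █ ·
    · █ █ █ █ ·
    █ █ █ · · ·

Final: [[0,0],[0,1],[0,2],[0,3],[1,3],[0,4],[1,4],[0,5]]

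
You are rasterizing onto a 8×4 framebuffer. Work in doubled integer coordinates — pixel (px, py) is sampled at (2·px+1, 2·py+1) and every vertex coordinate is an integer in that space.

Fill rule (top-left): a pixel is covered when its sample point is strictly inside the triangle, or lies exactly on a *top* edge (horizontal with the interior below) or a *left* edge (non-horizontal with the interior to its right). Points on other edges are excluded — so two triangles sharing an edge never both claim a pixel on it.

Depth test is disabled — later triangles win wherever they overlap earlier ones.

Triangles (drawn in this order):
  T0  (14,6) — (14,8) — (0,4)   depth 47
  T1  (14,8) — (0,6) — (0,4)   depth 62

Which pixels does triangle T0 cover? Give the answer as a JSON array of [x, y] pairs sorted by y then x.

T0:
  2·area = 28
  edge (14, 6)→(14, 8): d=(0,2) right/bottom  bias=-1
  edge (14, 8)→(0, 4): d=(-14,-4) top-left  bias=+0
  edge (0, 4)→(14, 6): d=(14,2) right/bottom  bias=-1
    (2,2)@(5, 5): e=[18,6,4] → █
    (3,2)@(7, 5): e=[14,14,0] → ·  [on edge]
    (2,3)@(5, 7): e=[18,-22,32] → ·
    (5,3)@(11, 7): e=[6,2,20] → █
    (6,3)@(13, 7): e=[2,10,16] → █
    (7,3)@(15, 7): e=[-2,18,12] → ·
  covered (3 px):
    · · · · · · · ·
    · · · · · · · ·
    · · █ · · · · ·
    · · · · · █ █ ·
T1:
  2·area = 28
  edge (14, 8)→(0, 6): d=(-14,-2) top-left  bias=+0
  edge (0, 6)→(0, 4): d=(0,-2) top-left  bias=+0
  edge (0, 4)→(14, 8): d=(14,4) right/bottom  bias=-1
    (0,2)@(1, 5): e=[16,2,10] → █
    (1,2)@(3, 5): e=[20,6,2] → █
    (2,2)@(5, 5): e=[24,10,-6] → ·
    (0,3)@(1, 7): e=[-12,2,38] → ·
    (1,3)@(3, 7): e=[-8,6,30] → ·
    (3,3)@(7, 7): e=[0,14,14] → █  [on edge]
    (4,3)@(9, 7): e=[4,18,6] → █
    (5,3)@(11, 7): e=[8,22,-2] → ·
  covered (4 px):
    · · · · · · · ·
    · · · · · · · ·
    █ █ · · · · · ·
    · · · █ █ · · ·

Answer: [[2,2],[5,3],[6,3]]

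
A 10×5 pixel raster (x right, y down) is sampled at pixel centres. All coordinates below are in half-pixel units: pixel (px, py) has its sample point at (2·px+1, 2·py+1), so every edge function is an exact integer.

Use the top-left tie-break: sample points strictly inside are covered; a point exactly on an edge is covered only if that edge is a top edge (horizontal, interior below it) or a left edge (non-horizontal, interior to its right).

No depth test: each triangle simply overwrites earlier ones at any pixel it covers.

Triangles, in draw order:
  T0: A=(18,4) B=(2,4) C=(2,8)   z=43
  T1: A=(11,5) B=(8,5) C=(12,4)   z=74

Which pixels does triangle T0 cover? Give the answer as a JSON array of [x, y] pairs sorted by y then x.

T0:
  2·area = 64  (B↔C swapped to make it positive)
  edge (18, 4)→(2, 8): d=(-16,4) right/bottom  bias=-1
  edge (2, 8)→(2, 4): d=(0,-4) top-left  bias=+0
  edge (2, 4)→(18, 4): d=(16,0) top-left  bias=+0
    (1,2)@(3, 5): e=[44,4,16] → #
    (2,2)@(5, 5): e=[36,12,16] → #
    (3,2)@(7, 5): e=[28,20,16] → #
    (4,2)@(9, 5): e=[20,28,16] → #
    (5,2)@(11, 5): e=[12,36,16] → #
    (6,2)@(13, 5): e=[4,44,16] → #
    (7,2)@(15, 5): e=[-4,52,16] → ·
    (1,3)@(3, 7): e=[12,4,48] → #
    (3,3)@(7, 7): e=[-4,20,48] → ·
    (4,3)@(9, 7): e=[-12,28,48] → ·
    (5,3)@(11, 7): e=[-20,36,48] → ·
    (6,3)@(13, 7): e=[-28,44,48] → ·
  covered (8 px):
    · · · · · · · · · ·
    · · · · · · · · · ·
    · # # # # # # · · ·
    · # # · · · · · · ·
    · · · · · · · · · ·
T1:
  2·area = 3
  edge (11, 5)→(8, 5): d=(-3,0) right/bottom  bias=-1
  edge (8, 5)→(12, 4): d=(4,-1) top-left  bias=+0
  edge (12, 4)→(11, 5): d=(-1,1) right/bottom  bias=-1
    (7,0)@(15, 1): e=[12,-9,0] → ·  [on edge]
    (6,1)@(13, 3): e=[6,-3,0] → ·  [on edge]
    (0,2)@(1, 5): e=[0,-7,10] → ·  [on edge]
    (1,2)@(3, 5): e=[0,-5,8] → ·  [on edge]
    (2,2)@(5, 5): e=[0,-3,6] → ·  [on edge]
    (3,2)@(7, 5): e=[0,-1,4] → ·  [on edge]
    (4,2)@(9, 5): e=[0,1,2] → ·  [on edge]
    (5,2)@(11, 5): e=[0,3,0] → ·  [on edge]
    (6,2)@(13, 5): e=[0,5,-2] → ·  [on edge]
    (7,2)@(15, 5): e=[0,7,-4] → ·  [on edge]
    (8,2)@(17, 5): e=[0,9,-6] → ·  [on edge]
    (9,2)@(19, 5): e=[0,11,-8] → ·  [on edge]
    (4,3)@(9, 7): e=[-6,9,0] → ·  [on edge]
    (3,4)@(7, 9): e=[-12,15,0] → ·  [on edge]
  covered (0 px):
    · · · · · · · · · ·
    · · · · · · · · · ·
    · · · · · · · · · ·
    · · · · · · · · · ·
    · · · · · · · · · ·

Result: [[1,2],[2,2],[3,2],[4,2],[5,2],[6,2],[1,3],[2,3]]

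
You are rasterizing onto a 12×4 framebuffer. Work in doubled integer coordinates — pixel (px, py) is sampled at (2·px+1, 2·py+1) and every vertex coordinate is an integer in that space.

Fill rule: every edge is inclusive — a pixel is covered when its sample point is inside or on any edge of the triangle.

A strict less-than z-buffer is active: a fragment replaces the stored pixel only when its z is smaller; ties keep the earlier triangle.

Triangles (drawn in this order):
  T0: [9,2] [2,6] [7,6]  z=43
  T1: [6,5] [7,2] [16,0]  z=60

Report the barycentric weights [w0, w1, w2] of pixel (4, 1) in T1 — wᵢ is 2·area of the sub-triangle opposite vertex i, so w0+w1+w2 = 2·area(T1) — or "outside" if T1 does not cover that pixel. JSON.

T0:
  2·area = 20  (B↔C swapped to make it positive)
  edge (9, 2)→(7, 6): d=(-2,4) inclusive
  edge (7, 6)→(2, 6): d=(-5,0) inclusive
  edge (2, 6)→(9, 2): d=(7,-4) inclusive
    (2,2)@(5, 5): e=[10,5,5] → #
    (3,2)@(7, 5): e=[2,5,13] → #
    (4,2)@(9, 5): e=[-6,5,21] → ·
    (2,3)@(5, 7): e=[6,-5,19] → ·
    (3,3)@(7, 7): e=[-2,-5,27] → ·
  covered (2 px):
    · · · · · · · · · · · ·
    · · · · · · · · · · · ·
    · · # # · · · · · · · ·
    · · · · · · · · · · · ·
T1:
  2·area = 25
  edge (6, 5)→(7, 2): d=(1,-3) inclusive
  edge (7, 2)→(16, 0): d=(9,-2) inclusive
  edge (16, 0)→(6, 5): d=(-10,5) inclusive
    (6,0)@(13, 1): e=[17,3,5] → #
    (7,0)@(15, 1): e=[23,7,-5] → ·
    (3,1)@(7, 3): e=[1,9,15] → #
    (4,1)@(9, 3): e=[7,13,5] → #
    (5,1)@(11, 3): e=[13,17,-5] → ·
    (6,1)@(13, 3): e=[19,21,-15] → ·
    (3,2)@(7, 5): e=[3,27,-5] → ·
    (4,2)@(9, 5): e=[9,31,-15] → ·
  covered (3 px):
    · · · · · · # · · · · ·
    · · · # # · · · · · · ·
    · · · · · · · · · · · ·
    · · · · · · · · · · · ·

Final: [13,5,7]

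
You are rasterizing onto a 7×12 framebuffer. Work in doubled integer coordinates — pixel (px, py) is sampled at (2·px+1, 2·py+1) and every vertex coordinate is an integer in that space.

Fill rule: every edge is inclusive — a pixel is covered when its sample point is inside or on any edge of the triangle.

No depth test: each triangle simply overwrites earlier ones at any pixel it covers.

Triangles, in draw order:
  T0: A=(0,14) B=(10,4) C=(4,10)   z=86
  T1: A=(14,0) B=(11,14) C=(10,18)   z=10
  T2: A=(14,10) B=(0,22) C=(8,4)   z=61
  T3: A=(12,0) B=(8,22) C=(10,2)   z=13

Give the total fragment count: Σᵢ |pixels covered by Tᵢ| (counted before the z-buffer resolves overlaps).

T0:
  degenerate (2·area = 0) — covers nothing
T1:
  2·area = 2
  edge (14, 0)→(11, 14): d=(-3,14) inclusive
  edge (11, 14)→(10, 18): d=(-1,4) inclusive
  edge (10, 18)→(14, 0): d=(4,-18) inclusive
  covered (0 px):
    · · · · · · ·
    · · · · · · ·
    · · · · · · ·
    · · · · · · ·
    · · · · · · ·
    · · · · · · ·
    · · · · · · ·
    · · · · · · ·
    · · · · · · ·
    · · · · · · ·
    · · · · · · ·
    · · · · · · ·
T2:
  2·area = 156
  edge (14, 10)→(0, 22): d=(-14,12) inclusive
  edge (0, 22)→(8, 4): d=(8,-18) inclusive
  edge (8, 4)→(14, 10): d=(6,6) inclusive
    (2,0)@(5, 1): e=[234,-78,0] → ·  [on edge]
    (3,1)@(7, 3): e=[182,-26,0] → ·  [on edge]
    (4,2)@(9, 5): e=[130,26,0] → █  [on edge]
    (5,2)@(11, 5): e=[106,62,-12] → ·
    (3,3)@(7, 7): e=[126,6,24] → █
    (5,3)@(11, 7): e=[78,78,0] → █  [on edge]
    (6,3)@(13, 7): e=[54,114,-12] → ·
    (3,4)@(7, 9): e=[98,22,36] → █
    (6,4)@(13, 9): e=[26,130,0] → █  [on edge]
    (2,5)@(5, 11): e=[94,2,60] → █
    (6,5)@(13, 11): e=[-2,146,12] → ·
    (2,6)@(5, 13): e=[66,18,72] → █
  covered (21 px):
    · · · · · · ·
    · · · · · · ·
    · · · · █ · ·
    · · · █ █ █ ·
    · · · █ █ █ █
    · · █ █ █ █ ·
    · · █ █ █ · ·
    · · █ █ · · ·
    · █ █ · · · ·
    · █ · · · · ·
    █ · · · · · ·
    · · · · · · ·
T3:
  2·area = 36
  edge (12, 0)→(8, 22): d=(-4,22) inclusive
  edge (8, 22)→(10, 2): d=(2,-20) inclusive
  edge (10, 2)→(12, 0): d=(2,-2) inclusive
    (5,0)@(11, 1): e=[18,18,0] → █  [on edge]
    (6,0)@(13, 1): e=[-26,58,4] → ·
    (4,1)@(9, 3): e=[54,-18,0] → ·  [on edge]
    (5,1)@(11, 3): e=[10,22,4] → █
    (6,1)@(13, 3): e=[-34,62,8] → ·
    (3,2)@(7, 5): e=[90,-54,0] → ·  [on edge]
    (5,2)@(11, 5): e=[2,26,8] → █
    (6,2)@(13, 5): e=[-42,66,12] → ·
    (2,3)@(5, 7): e=[126,-90,0] → ·  [on edge]
    (5,3)@(11, 7): e=[-6,30,12] → ·
    (1,4)@(3, 9): e=[162,-126,0] → ·  [on edge]
    (0,5)@(1, 11): e=[198,-162,0] → ·  [on edge]
  covered (5 px):
    · · · · · █ ·
    · · · · · █ ·
    · · · · · █ ·
    · · · · · · ·
    · · · · · · ·
    · · · · · · ·
    · · · · █ · ·
    · · · · █ · ·
    · · · · · · ·
    · · · · · · ·
    · · · · · · ·
    · · · · · · ·

Result: 26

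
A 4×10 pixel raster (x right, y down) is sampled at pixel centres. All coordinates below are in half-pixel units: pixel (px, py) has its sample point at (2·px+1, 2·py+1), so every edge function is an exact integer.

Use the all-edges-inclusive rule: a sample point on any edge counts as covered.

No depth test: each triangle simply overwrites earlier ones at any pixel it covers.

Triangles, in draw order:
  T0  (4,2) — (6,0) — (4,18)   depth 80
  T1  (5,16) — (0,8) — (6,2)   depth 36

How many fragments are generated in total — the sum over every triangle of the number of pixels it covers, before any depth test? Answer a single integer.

T0:
  2·area = 32
  edge (4, 2)→(6, 0): d=(2,-2) inclusive
  edge (6, 0)→(4, 18): d=(-2,18) inclusive
  edge (4, 18)→(4, 2): d=(0,-16) inclusive
    (2,0)@(5, 1): e=[0,16,16] → #  [on edge]
    (3,0)@(7, 1): e=[4,-20,48] → ·
    (1,1)@(3, 3): e=[0,48,-16] → ·  [on edge]
    (2,1)@(5, 3): e=[4,12,16] → #
    (3,1)@(7, 3): e=[8,-24,48] → ·
    (0,2)@(1, 5): e=[0,80,-48] → ·  [on edge]
    (2,2)@(5, 5): e=[8,8,16] → #
    (3,2)@(7, 5): e=[12,-28,48] → ·
    (2,3)@(5, 7): e=[12,4,16] → #
    (3,3)@(7, 7): e=[16,-32,48] → ·
    (2,4)@(5, 9): e=[16,0,16] → #  [on edge]
    (3,4)@(7, 9): e=[20,-36,48] → ·
  covered (5 px):
    · · # ·
    · · # ·
    · · # ·
    · · # ·
    · · # ·
    · · · ·
    · · · ·
    · · · ·
    · · · ·
    · · · ·
T1:
  2·area = 78
  edge (5, 16)→(0, 8): d=(-5,-8) inclusive
  edge (0, 8)→(6, 2): d=(6,-6) inclusive
  edge (6, 2)→(5, 16): d=(-1,14) inclusive
    (3,0)@(7, 1): e=[91,0,-13] → ·  [on edge]
    (2,1)@(5, 3): e=[65,0,13] → #  [on edge]
    (3,1)@(7, 3): e=[81,12,-15] → ·
    (1,2)@(3, 5): e=[39,0,39] → #  [on edge]
    (3,2)@(7, 5): e=[71,24,-17] → ·
    (0,3)@(1, 7): e=[13,0,65] → #  [on edge]
    (3,3)@(7, 7): e=[61,36,-19] → ·
    (0,4)@(1, 9): e=[3,12,63] → #
    (3,4)@(7, 9): e=[51,48,-21] → ·
    (0,5)@(1, 11): e=[-7,24,61] → ·
    (1,5)@(3, 11): e=[9,36,33] → #
    (3,5)@(7, 11): e=[41,60,-23] → ·
  covered (13 px):
    · · · ·
    · · # ·
    · # # ·
    # # # ·
    # # # ·
    · # # ·
    · · # ·
    · · # ·
    · · · ·
    · · · ·

Answer: 18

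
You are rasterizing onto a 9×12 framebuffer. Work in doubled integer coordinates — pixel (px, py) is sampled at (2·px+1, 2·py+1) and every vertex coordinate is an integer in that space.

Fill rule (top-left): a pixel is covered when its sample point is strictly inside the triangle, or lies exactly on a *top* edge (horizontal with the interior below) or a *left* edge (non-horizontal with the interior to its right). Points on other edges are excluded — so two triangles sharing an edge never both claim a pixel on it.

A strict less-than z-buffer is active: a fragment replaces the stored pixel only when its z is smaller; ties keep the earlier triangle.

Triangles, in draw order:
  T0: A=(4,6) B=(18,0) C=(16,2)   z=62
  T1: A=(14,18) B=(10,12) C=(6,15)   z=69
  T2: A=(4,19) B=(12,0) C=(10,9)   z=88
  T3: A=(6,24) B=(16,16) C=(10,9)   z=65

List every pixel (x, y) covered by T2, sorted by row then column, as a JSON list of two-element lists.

T0:
  2·area = 16
  edge (4, 6)→(18, 0): d=(14,-6) top-left  bias=+0
  edge (18, 0)→(16, 2): d=(-2,2) right/bottom  bias=-1
  edge (16, 2)→(4, 6): d=(-12,4) right/bottom  bias=-1
    (8,0)@(17, 1): e=[8,0,8] → ·  [on edge]
    (5,1)@(11, 3): e=[0,8,8] → #  [on edge]
    (6,1)@(13, 3): e=[12,4,0] → ·  [on edge]
    (7,1)@(15, 3): e=[24,0,-8] → ·  [on edge]
    (3,2)@(7, 5): e=[4,12,0] → ·  [on edge]
    (5,2)@(11, 5): e=[28,4,-16] → ·
    (6,2)@(13, 5): e=[40,0,-24] → ·  [on edge]
    (0,3)@(1, 7): e=[-4,20,0] → ·  [on edge]
    (5,3)@(11, 7): e=[56,0,-40] → ·  [on edge]
    (4,4)@(9, 9): e=[72,0,-56] → ·  [on edge]
    (3,5)@(7, 11): e=[88,0,-72] → ·  [on edge]
    (2,6)@(5, 13): e=[104,0,-88] → ·  [on edge]
    (1,7)@(3, 15): e=[120,0,-104] → ·  [on edge]
    (0,8)@(1, 17): e=[136,0,-120] → ·  [on edge]
  covered (1 px):
    · · · · · · · · ·
    · · · · · # · · ·
    · · · · · · · · ·
    · · · · · · · · ·
    · · · · · · · · ·
    · · · · · · · · ·
    · · · · · · · · ·
    · · · · · · · · ·
    · · · · · · · · ·
    · · · · · · · · ·
    · · · · · · · · ·
    · · · · · · · · ·
T1:
  2·area = 36  (B↔C swapped to make it positive)
  edge (14, 18)→(6, 15): d=(-8,-3) top-left  bias=+0
  edge (6, 15)→(10, 12): d=(4,-3) top-left  bias=+0
  edge (10, 12)→(14, 18): d=(4,6) right/bottom  bias=-1
    (4,6)@(9, 13): e=[25,1,10] → #
    (5,6)@(11, 13): e=[31,7,-2] → ·
    (3,7)@(7, 15): e=[3,3,30] → #
    (5,7)@(11, 15): e=[15,15,6] → #
    (6,7)@(13, 15): e=[21,21,-6] → ·
    (3,8)@(7, 17): e=[-13,11,38] → ·
    (4,8)@(9, 17): e=[-7,17,26] → ·
    (5,8)@(11, 17): e=[-1,23,14] → ·
    (6,8)@(13, 17): e=[5,29,2] → #
    (7,8)@(15, 17): e=[11,35,-10] → ·
    (6,9)@(13, 19): e=[-11,37,10] → ·
  covered (5 px):
    · · · · · · · · ·
    · · · · · · · · ·
    · · · · · · · · ·
    · · · · · · · · ·
    · · · · · · · · ·
    · · · · · · · · ·
    · · · · # · · · ·
    · · · # # # · · ·
    · · · · · · # · ·
    · · · · · · · · ·
    · · · · · · · · ·
    · · · · · · · · ·
T2:
  2·area = 34
  edge (4, 19)→(12, 0): d=(8,-19) top-left  bias=+0
  edge (12, 0)→(10, 9): d=(-2,9) right/bottom  bias=-1
  edge (10, 9)→(4, 19): d=(-6,10) right/bottom  bias=-1
    (5,1)@(11, 3): e=[5,3,26] → #
    (6,1)@(13, 3): e=[43,-15,6] → ·
    (5,2)@(11, 5): e=[21,-1,14] → ·
    (4,4)@(9, 9): e=[15,9,10] → #
    (5,4)@(11, 9): e=[53,-9,-10] → ·
    (4,5)@(9, 11): e=[31,5,-2] → ·
    (3,6)@(7, 13): e=[9,19,6] → #
    (4,6)@(9, 13): e=[47,1,-14] → ·
    (3,7)@(7, 15): e=[25,15,-6] → ·
    (2,8)@(5, 17): e=[3,29,2] → #
    (3,8)@(7, 17): e=[41,11,-18] → ·
    (2,9)@(5, 19): e=[19,25,-10] → ·
  covered (4 px):
    · · · · · · · · ·
    · · · · · # · · ·
    · · · · · · · · ·
    · · · · · · · · ·
    · · · · # · · · ·
    · · · · · · · · ·
    · · · # · · · · ·
    · · · · · · · · ·
    · · # · · · · · ·
    · · · · · · · · ·
    · · · · · · · · ·
    · · · · · · · · ·
T3:
  2·area = 118  (B↔C swapped to make it positive)
  edge (6, 24)→(10, 9): d=(4,-15) top-left  bias=+0
  edge (10, 9)→(16, 16): d=(6,7) right/bottom  bias=-1
  edge (16, 16)→(6, 24): d=(-10,8) right/bottom  bias=-1
    (5,5)@(11, 11): e=[23,5,90] → #
    (6,5)@(13, 11): e=[53,-9,74] → ·
    (4,6)@(9, 13): e=[1,31,86] → #
    (6,6)@(13, 13): e=[61,3,54] → #
    (7,6)@(15, 13): e=[91,-11,38] → ·
    (4,7)@(9, 15): e=[9,43,66] → #
    (7,7)@(15, 15): e=[99,1,18] → #
    (8,7)@(17, 15): e=[129,-13,2] → ·
    (4,8)@(9, 17): e=[17,55,46] → #
    (7,8)@(15, 17): e=[107,13,-2] → ·
    (4,9)@(9, 19): e=[25,67,26] → #
    (6,9)@(13, 19): e=[85,39,-6] → ·
  covered (16 px):
    · · · · · · · · ·
    · · · · · · · · ·
    · · · · · · · · ·
    · · · · · · · · ·
    · · · · · · · · ·
    · · · · · # · · ·
    · · · · # # # · ·
    · · · · # # # # ·
    · · · · # # # · ·
    · · · · # # · · ·
    · · · # # · · · ·
    · · · # · · · · ·

Result: [[5,1],[4,4],[3,6],[2,8]]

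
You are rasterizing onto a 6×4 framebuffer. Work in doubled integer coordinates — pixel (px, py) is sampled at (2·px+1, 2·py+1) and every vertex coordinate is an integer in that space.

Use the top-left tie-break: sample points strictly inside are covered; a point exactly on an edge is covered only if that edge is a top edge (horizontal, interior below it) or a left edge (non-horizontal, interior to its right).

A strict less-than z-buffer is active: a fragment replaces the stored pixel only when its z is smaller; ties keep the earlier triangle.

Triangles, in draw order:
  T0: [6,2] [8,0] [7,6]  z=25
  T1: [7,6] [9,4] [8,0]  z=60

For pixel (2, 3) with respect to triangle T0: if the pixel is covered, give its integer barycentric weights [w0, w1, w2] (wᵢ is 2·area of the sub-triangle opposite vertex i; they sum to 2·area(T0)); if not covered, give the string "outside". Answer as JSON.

T0:
  2·area = 10
  edge (6, 2)→(8, 0): d=(2,-2) top-left  bias=+0
  edge (8, 0)→(7, 6): d=(-1,6) right/bottom  bias=-1
  edge (7, 6)→(6, 2): d=(-1,-4) top-left  bias=+0
    (3,0)@(7, 1): e=[0,5,5] → X  [on edge]
    (4,0)@(9, 1): e=[4,-7,13] → .
    (2,1)@(5, 3): e=[0,15,-5] → .  [on edge]
    (3,1)@(7, 3): e=[4,3,3] → X
    (4,1)@(9, 3): e=[8,-9,11] → .
    (1,2)@(3, 5): e=[0,25,-15] → .  [on edge]
    (3,2)@(7, 5): e=[8,1,1] → X
    (4,2)@(9, 5): e=[12,-11,9] → .
    (0,3)@(1, 7): e=[0,35,-25] → .  [on edge]
    (3,3)@(7, 7): e=[12,-1,-1] → .
  covered (3 px):
    . . . X . .
    . . . X . .
    . . . X . .
    . . . . . .
T1:
  2·area = 10  (B↔C swapped to make it positive)
  edge (7, 6)→(8, 0): d=(1,-6) top-left  bias=+0
  edge (8, 0)→(9, 4): d=(1,4) right/bottom  bias=-1
  edge (9, 4)→(7, 6): d=(-2,2) right/bottom  bias=-1
  covered (0 px):
    . . . . . .
    . . . . . .
    . . . . . .
    . . . . . .

Result: "outside"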